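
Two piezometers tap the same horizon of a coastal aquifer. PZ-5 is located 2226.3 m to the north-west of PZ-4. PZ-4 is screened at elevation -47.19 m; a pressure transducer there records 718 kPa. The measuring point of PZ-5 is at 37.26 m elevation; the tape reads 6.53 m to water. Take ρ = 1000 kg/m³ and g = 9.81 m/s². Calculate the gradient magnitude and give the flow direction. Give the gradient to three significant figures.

i ≈ 0.00212; groundwater flows toward the south-east

Pressure head at PZ-4: ψ = P/(ρg) = 718×1000 / (1000 × 9.81) = 73.19 m.
Total head at PZ-4: h = z + ψ = -47.19 + 73.19 = 26.00 m.
Total head at PZ-5: h = 37.26 − 6.53 = 30.73 m.
Head difference: h(PZ-4) − h(PZ-5) = 26.00 − 30.73 = -4.73 m.
Hydraulic gradient: i = |Δh| / L = 4.73 / 2226.3 = 0.00212.
Flow is from higher to lower head: from PZ-5 toward PZ-4, i.e. toward the south-east.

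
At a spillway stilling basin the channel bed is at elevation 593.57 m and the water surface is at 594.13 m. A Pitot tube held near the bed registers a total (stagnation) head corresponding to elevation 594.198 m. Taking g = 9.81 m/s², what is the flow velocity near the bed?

Near the bed, under hydrostatic conditions, the piezometric head (z + ψ) equals the free-surface elevation, 594.13 m.
Velocity head = total − piezometric = 594.198 − 594.13 = 0.068 m.
v = √(2g·h_v) = √(2 × 9.81 × 0.068) = 1.16 m/s.

v ≈ 1.16 m/s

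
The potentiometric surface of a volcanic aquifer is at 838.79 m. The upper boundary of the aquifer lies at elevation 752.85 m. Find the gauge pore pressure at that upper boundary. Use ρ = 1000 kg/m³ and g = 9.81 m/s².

Pressure head at the aquifer top: ψ = h − z = 838.79 − 752.85 = 85.94 m.
P = ρgψ = 1000 × 9.81 × 85.94 = 843071 Pa ≈ 843 kPa.

P ≈ 843 kPa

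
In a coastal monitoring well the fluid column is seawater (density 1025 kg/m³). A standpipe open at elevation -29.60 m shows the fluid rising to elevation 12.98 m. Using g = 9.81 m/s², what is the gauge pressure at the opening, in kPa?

Pressure head ψ = h − z = 12.98 − (-29.60) = 42.58 m.
P = ρgψ = 1025 × 9.81 × 42.58 = 428153 Pa ≈ 428 kPa.

P ≈ 428 kPa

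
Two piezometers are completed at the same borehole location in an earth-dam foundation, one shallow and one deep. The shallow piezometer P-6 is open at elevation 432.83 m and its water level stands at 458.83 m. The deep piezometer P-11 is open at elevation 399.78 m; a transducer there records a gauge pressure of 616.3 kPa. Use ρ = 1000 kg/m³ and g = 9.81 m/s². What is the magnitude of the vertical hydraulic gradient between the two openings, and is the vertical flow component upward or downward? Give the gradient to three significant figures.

Total head at P-6: h = 458.83 m (water level in the standpipe).
Pressure head at P-11: ψ = P/(ρg) = 616.3×1000 / (1000 × 9.81) = 62.82 m.
Total head at P-11: h = z + ψ = 399.78 + 62.82 = 462.60 m.
Δh = h(P-6) − h(P-11) = 458.83 − 462.60 = -3.77 m.
Vertical separation Δz = 432.83 − 399.78 = 33.05 m.
|i_v| = |Δh| / Δz = 3.77 / 33.05 = 0.114.
Head is higher in the deep piezometer, so vertical flow is upward (discharge condition).

|i_v| ≈ 0.114; vertical flow is upward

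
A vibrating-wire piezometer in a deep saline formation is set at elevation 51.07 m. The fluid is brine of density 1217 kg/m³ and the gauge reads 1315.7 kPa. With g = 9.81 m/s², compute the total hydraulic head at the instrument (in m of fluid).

h ≈ 161.27 m

ψ = P/(ρg) = 1315.7×1000 / (1217 × 9.81) = 110.20 m.
h = z + ψ = 51.07 + 110.20 = 161.27 m.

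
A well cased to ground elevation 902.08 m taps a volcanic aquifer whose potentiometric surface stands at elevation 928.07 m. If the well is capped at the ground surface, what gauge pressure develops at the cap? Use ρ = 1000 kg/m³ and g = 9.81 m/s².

Head above the cap: Δh = 928.07 − 902.08 = 25.99 m.
P = ρgΔh = 1000 × 9.81 × 25.99 = 254962 Pa ≈ 255 kPa.

P ≈ 255 kPa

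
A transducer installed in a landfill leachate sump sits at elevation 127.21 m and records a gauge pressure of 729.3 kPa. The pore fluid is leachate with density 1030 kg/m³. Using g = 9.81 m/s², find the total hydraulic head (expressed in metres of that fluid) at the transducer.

ψ = P/(ρg) = 729.3×1000 / (1030 × 9.81) = 72.18 m.
h = z + ψ = 127.21 + 72.18 = 199.39 m.

h ≈ 199.39 m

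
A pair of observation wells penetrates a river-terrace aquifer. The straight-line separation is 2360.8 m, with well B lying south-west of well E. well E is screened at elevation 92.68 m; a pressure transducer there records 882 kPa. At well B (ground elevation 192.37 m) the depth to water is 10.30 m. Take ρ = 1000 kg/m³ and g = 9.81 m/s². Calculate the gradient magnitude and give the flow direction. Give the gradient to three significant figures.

i ≈ 0.000220; groundwater flows toward the south-west

Pressure head at well E: ψ = P/(ρg) = 882×1000 / (1000 × 9.81) = 89.91 m.
Total head at well E: h = z + ψ = 92.68 + 89.91 = 182.59 m.
Total head at well B: h = 192.37 − 10.30 = 182.07 m.
Head difference: h(well E) − h(well B) = 182.59 − 182.07 = 0.52 m.
Hydraulic gradient: i = |Δh| / L = 0.52 / 2360.8 = 0.000220.
Flow is from higher to lower head: from well E toward well B, i.e. toward the south-west.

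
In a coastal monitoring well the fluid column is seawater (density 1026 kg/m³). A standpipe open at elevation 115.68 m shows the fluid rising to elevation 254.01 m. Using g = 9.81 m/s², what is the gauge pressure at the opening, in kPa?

P ≈ 1390 kPa

Pressure head ψ = h − z = 254.01 − 115.68 = 138.33 m.
P = ρgψ = 1026 × 9.81 × 138.33 = 1392300 Pa ≈ 1390 kPa.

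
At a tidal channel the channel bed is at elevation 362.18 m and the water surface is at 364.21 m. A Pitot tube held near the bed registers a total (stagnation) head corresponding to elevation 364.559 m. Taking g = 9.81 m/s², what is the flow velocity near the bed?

v ≈ 2.62 m/s

Near the bed, under hydrostatic conditions, the piezometric head (z + ψ) equals the free-surface elevation, 364.21 m.
Velocity head = total − piezometric = 364.559 − 364.21 = 0.349 m.
v = √(2g·h_v) = √(2 × 9.81 × 0.349) = 2.62 m/s.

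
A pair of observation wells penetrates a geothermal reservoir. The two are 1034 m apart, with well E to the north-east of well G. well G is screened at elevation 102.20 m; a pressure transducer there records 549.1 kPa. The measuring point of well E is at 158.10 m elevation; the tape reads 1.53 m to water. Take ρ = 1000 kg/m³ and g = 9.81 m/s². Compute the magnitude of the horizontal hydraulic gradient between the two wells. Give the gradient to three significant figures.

i ≈ 0.00155

Pressure head at well G: ψ = P/(ρg) = 549.1×1000 / (1000 × 9.81) = 55.97 m.
Total head at well G: h = z + ψ = 102.20 + 55.97 = 158.17 m.
Total head at well E: h = 158.10 − 1.53 = 156.57 m.
Head difference: h(well G) − h(well E) = 158.17 − 156.57 = 1.60 m.
Hydraulic gradient: i = |Δh| / L = 1.60 / 1034 = 0.00155.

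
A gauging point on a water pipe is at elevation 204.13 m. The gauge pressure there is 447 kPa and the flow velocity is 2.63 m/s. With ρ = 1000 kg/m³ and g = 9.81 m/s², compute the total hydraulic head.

Pressure head ψ = P/(ρg) = 447×1000 / (1000 × 9.81) = 45.57 m.
Velocity head = v²/(2g) = 2.63² / (2 × 9.81) = 0.353 m.
h = z + ψ + v²/(2g) = 204.13 + 45.57 + 0.353 = 250.05 m.

h ≈ 250.05 m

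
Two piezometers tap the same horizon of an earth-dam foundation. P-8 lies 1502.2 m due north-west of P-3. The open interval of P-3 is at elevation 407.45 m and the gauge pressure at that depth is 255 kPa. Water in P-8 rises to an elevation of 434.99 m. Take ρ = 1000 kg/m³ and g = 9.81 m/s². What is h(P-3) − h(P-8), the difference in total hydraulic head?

Pressure head at P-3: ψ = P/(ρg) = 255×1000 / (1000 × 9.81) = 25.99 m.
Total head at P-3: h = z + ψ = 407.45 + 25.99 = 433.44 m.
Total head at P-8: h = 434.99 m (water level in the piezometer is the total head).
Head difference: h(P-3) − h(P-8) = 433.44 − 434.99 = -1.55 m.

Δh ≈ -1.55 m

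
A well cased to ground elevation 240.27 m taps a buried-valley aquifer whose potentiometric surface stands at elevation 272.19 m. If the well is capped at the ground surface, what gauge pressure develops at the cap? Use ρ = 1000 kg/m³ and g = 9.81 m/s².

P ≈ 313 kPa

Head above the cap: Δh = 272.19 − 240.27 = 31.92 m.
P = ρgΔh = 1000 × 9.81 × 31.92 = 313135 Pa ≈ 313 kPa.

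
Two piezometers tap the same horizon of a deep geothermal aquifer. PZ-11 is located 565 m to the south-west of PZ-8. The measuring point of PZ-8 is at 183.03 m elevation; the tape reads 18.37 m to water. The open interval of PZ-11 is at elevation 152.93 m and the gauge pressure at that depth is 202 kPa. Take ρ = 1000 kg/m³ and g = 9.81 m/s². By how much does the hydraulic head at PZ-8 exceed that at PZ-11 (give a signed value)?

Total head at PZ-8: h = 183.03 − 18.37 = 164.66 m.
Pressure head at PZ-11: ψ = P/(ρg) = 202×1000 / (1000 × 9.81) = 20.59 m.
Total head at PZ-11: h = z + ψ = 152.93 + 20.59 = 173.52 m.
Head difference: h(PZ-8) − h(PZ-11) = 164.66 − 173.52 = -8.86 m.

Δh ≈ -8.86 m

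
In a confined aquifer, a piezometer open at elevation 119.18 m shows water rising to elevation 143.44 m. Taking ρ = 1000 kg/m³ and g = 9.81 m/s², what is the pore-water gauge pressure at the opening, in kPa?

Pressure head ψ = h − z = 143.44 − 119.18 = 24.26 m.
P = ρgψ = 1000 × 9.81 × 24.26 = 237991 Pa ≈ 238 kPa.

P ≈ 238 kPa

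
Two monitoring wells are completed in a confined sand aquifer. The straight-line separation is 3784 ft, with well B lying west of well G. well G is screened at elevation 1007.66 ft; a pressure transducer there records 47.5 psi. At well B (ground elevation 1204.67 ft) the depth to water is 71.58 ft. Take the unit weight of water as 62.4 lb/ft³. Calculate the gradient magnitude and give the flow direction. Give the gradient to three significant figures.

i ≈ 0.00418; groundwater flows toward the east

Pressure head at well G: ψ = 144·P/γ = 144 × 47.5 / 62.4 = 109.62 ft.
Total head at well G: h = z + ψ = 1007.66 + 109.62 = 1117.28 ft.
Total head at well B: h = 1204.67 − 71.58 = 1133.09 ft.
Head difference: h(well G) − h(well B) = 1117.28 − 1133.09 = -15.81 ft.
Hydraulic gradient: i = |Δh| / L = 15.81 / 3784 = 0.00418.
Flow is from higher to lower head: from well B toward well G, i.e. toward the east.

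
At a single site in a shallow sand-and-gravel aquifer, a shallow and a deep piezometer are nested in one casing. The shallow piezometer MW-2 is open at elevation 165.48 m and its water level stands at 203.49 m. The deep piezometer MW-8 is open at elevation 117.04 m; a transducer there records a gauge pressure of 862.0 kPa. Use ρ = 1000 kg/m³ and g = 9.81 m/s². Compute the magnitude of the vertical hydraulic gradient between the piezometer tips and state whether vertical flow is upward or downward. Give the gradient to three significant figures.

|i_v| ≈ 0.0293; vertical flow is upward

Total head at MW-2: h = 203.49 m (water level in the standpipe).
Pressure head at MW-8: ψ = P/(ρg) = 862.0×1000 / (1000 × 9.81) = 87.87 m.
Total head at MW-8: h = z + ψ = 117.04 + 87.87 = 204.91 m.
Δh = h(MW-2) − h(MW-8) = 203.49 − 204.91 = -1.42 m.
Vertical separation Δz = 165.48 − 117.04 = 48.44 m.
|i_v| = |Δh| / Δz = 1.42 / 48.44 = 0.0293.
Head is higher in the deep piezometer, so vertical flow is upward (discharge condition).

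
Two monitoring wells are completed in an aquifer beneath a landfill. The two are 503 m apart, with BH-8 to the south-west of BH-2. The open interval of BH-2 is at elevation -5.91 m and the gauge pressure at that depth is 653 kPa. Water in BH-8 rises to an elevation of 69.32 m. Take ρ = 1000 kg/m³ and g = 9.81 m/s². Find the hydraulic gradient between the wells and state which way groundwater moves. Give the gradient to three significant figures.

i ≈ 0.0172; groundwater flows toward the north-east

Pressure head at BH-2: ψ = P/(ρg) = 653×1000 / (1000 × 9.81) = 66.56 m.
Total head at BH-2: h = z + ψ = -5.91 + 66.56 = 60.65 m.
Total head at BH-8: h = 69.32 m (water level in the piezometer is the total head).
Head difference: h(BH-2) − h(BH-8) = 60.65 − 69.32 = -8.67 m.
Hydraulic gradient: i = |Δh| / L = 8.67 / 503 = 0.0172.
Flow is from higher to lower head: from BH-8 toward BH-2, i.e. toward the north-east.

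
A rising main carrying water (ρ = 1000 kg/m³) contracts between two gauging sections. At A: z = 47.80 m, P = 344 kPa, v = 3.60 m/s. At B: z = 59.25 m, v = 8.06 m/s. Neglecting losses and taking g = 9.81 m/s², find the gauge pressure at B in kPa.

Pressure head at A: ψ₁ = P₁/(ρg) = 344×1000 / (1000 × 9.81) = 35.07 m.
Velocity heads: v₁²/2g = 3.60²/19.62 = 0.661 m; v₂²/2g = 8.06²/19.62 = 3.311 m.
Total head H = z₁ + ψ₁ + v₁²/2g = 47.80 + 35.07 + 0.661 = 83.53 m.
ψ₂ = H − z₂ − v₂²/2g = 83.53 − 59.25 − 3.311 = 20.97 m.
P₂ = ρgψ₂ = 1000 × 9.81 × 20.97 ≈ 206 kPa.

P₂ ≈ 206 kPa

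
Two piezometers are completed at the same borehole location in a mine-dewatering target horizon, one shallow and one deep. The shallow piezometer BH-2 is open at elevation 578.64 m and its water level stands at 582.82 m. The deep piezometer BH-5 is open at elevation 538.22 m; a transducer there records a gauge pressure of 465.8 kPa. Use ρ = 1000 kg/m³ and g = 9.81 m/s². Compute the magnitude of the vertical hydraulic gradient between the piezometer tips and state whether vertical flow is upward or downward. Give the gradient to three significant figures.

|i_v| ≈ 0.0713; vertical flow is upward

Total head at BH-2: h = 582.82 m (water level in the standpipe).
Pressure head at BH-5: ψ = P/(ρg) = 465.8×1000 / (1000 × 9.81) = 47.48 m.
Total head at BH-5: h = z + ψ = 538.22 + 47.48 = 585.70 m.
Δh = h(BH-2) − h(BH-5) = 582.82 − 585.70 = -2.88 m.
Vertical separation Δz = 578.64 − 538.22 = 40.42 m.
|i_v| = |Δh| / Δz = 2.88 / 40.42 = 0.0713.
Head is higher in the deep piezometer, so vertical flow is upward (discharge condition).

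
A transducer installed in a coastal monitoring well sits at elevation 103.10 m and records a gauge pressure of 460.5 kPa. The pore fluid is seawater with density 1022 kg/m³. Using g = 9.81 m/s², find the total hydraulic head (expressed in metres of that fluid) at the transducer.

h ≈ 149.03 m

ψ = P/(ρg) = 460.5×1000 / (1022 × 9.81) = 45.93 m.
h = z + ψ = 103.10 + 45.93 = 149.03 m.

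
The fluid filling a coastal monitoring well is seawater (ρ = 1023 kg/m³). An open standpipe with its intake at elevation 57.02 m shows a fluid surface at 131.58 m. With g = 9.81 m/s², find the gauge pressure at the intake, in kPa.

P ≈ 748 kPa

Pressure head ψ = h − z = 131.58 − 57.02 = 74.56 m.
P = ρgψ = 1023 × 9.81 × 74.56 = 748257 Pa ≈ 748 kPa.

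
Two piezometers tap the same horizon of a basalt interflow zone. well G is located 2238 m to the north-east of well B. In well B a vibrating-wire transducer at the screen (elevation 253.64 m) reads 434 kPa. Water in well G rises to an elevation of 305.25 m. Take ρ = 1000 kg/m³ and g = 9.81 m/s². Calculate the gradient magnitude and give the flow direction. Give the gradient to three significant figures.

i ≈ 0.00329; groundwater flows toward the south-west

Pressure head at well B: ψ = P/(ρg) = 434×1000 / (1000 × 9.81) = 44.24 m.
Total head at well B: h = z + ψ = 253.64 + 44.24 = 297.88 m.
Total head at well G: h = 305.25 m (water level in the piezometer is the total head).
Head difference: h(well B) − h(well G) = 297.88 − 305.25 = -7.37 m.
Hydraulic gradient: i = |Δh| / L = 7.37 / 2238 = 0.00329.
Flow is from higher to lower head: from well G toward well B, i.e. toward the south-west.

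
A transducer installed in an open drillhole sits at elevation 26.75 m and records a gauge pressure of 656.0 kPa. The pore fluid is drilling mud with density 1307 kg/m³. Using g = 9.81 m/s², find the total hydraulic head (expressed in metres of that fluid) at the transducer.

ψ = P/(ρg) = 656.0×1000 / (1307 × 9.81) = 51.16 m.
h = z + ψ = 26.75 + 51.16 = 77.91 m.

h ≈ 77.91 m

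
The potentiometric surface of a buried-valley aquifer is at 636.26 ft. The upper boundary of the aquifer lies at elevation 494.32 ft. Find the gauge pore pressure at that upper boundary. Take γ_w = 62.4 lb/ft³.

Pressure head at the aquifer top: ψ = h − z = 636.26 − 494.32 = 141.94 ft.
P = γψ/144 = 62.4 × 141.94 / 144 = 61.5 psi.

P ≈ 61.5 psi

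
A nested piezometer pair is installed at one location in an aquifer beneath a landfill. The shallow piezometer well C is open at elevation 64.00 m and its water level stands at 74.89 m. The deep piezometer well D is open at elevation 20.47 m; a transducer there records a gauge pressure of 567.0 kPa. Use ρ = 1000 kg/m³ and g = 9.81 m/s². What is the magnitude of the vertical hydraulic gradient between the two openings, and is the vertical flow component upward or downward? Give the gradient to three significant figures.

Total head at well C: h = 74.89 m (water level in the standpipe).
Pressure head at well D: ψ = P/(ρg) = 567.0×1000 / (1000 × 9.81) = 57.80 m.
Total head at well D: h = z + ψ = 20.47 + 57.80 = 78.27 m.
Δh = h(well C) − h(well D) = 74.89 − 78.27 = -3.38 m.
Vertical separation Δz = 64.00 − 20.47 = 43.53 m.
|i_v| = |Δh| / Δz = 3.38 / 43.53 = 0.0776.
Head is higher in the deep piezometer, so vertical flow is upward (discharge condition).

|i_v| ≈ 0.0776; vertical flow is upward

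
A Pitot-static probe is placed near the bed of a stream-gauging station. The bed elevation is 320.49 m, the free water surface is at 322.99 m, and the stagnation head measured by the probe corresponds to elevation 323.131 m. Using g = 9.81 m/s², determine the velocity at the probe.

v ≈ 1.66 m/s

Near the bed, under hydrostatic conditions, the piezometric head (z + ψ) equals the free-surface elevation, 322.99 m.
Velocity head = total − piezometric = 323.131 − 322.99 = 0.141 m.
v = √(2g·h_v) = √(2 × 9.81 × 0.141) = 1.66 m/s.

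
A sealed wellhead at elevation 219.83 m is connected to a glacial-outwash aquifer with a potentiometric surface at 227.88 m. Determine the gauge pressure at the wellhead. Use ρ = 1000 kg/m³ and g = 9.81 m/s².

Head above the cap: Δh = 227.88 − 219.83 = 8.05 m.
P = ρgΔh = 1000 × 9.81 × 8.05 = 78970 Pa ≈ 79.0 kPa.

P ≈ 79.0 kPa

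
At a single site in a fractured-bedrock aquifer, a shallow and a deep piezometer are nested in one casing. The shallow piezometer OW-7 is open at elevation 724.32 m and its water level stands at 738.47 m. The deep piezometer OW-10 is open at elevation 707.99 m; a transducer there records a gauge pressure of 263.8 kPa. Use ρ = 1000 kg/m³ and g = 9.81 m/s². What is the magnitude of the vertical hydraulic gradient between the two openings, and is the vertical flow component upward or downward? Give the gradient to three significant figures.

|i_v| ≈ 0.220; vertical flow is downward

Total head at OW-7: h = 738.47 m (water level in the standpipe).
Pressure head at OW-10: ψ = P/(ρg) = 263.8×1000 / (1000 × 9.81) = 26.89 m.
Total head at OW-10: h = z + ψ = 707.99 + 26.89 = 734.88 m.
Δh = h(OW-7) − h(OW-10) = 738.47 − 734.88 = 3.59 m.
Vertical separation Δz = 724.32 − 707.99 = 16.33 m.
|i_v| = |Δh| / Δz = 3.59 / 16.33 = 0.220.
Head is higher in the shallow piezometer, so vertical flow is downward (recharge condition).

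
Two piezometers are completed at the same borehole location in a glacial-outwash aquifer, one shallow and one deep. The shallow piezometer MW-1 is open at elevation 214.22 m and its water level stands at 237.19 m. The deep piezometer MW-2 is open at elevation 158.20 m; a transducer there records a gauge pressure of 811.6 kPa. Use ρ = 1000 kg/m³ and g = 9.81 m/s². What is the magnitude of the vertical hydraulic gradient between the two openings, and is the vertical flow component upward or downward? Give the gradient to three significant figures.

Total head at MW-1: h = 237.19 m (water level in the standpipe).
Pressure head at MW-2: ψ = P/(ρg) = 811.6×1000 / (1000 × 9.81) = 82.73 m.
Total head at MW-2: h = z + ψ = 158.20 + 82.73 = 240.93 m.
Δh = h(MW-1) − h(MW-2) = 237.19 − 240.93 = -3.74 m.
Vertical separation Δz = 214.22 − 158.20 = 56.02 m.
|i_v| = |Δh| / Δz = 3.74 / 56.02 = 0.0668.
Head is higher in the deep piezometer, so vertical flow is upward (discharge condition).

|i_v| ≈ 0.0668; vertical flow is upward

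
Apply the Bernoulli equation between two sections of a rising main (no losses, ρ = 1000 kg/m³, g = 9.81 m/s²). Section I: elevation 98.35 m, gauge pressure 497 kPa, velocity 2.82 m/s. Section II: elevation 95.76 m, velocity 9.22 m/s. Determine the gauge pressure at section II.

P₂ ≈ 484 kPa

Pressure head at I: ψ₁ = P₁/(ρg) = 497×1000 / (1000 × 9.81) = 50.66 m.
Velocity heads: v₁²/2g = 2.82²/19.62 = 0.405 m; v₂²/2g = 9.22²/19.62 = 4.333 m.
Total head H = z₁ + ψ₁ + v₁²/2g = 98.35 + 50.66 + 0.405 = 149.41 m.
ψ₂ = H − z₂ − v₂²/2g = 149.41 − 95.76 − 4.333 = 49.32 m.
P₂ = ρgψ₂ = 1000 × 9.81 × 49.32 ≈ 484 kPa.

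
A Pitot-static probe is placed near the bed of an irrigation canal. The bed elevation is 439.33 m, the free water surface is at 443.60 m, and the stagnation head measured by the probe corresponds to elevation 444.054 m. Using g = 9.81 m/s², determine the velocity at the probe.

Near the bed, under hydrostatic conditions, the piezometric head (z + ψ) equals the free-surface elevation, 443.60 m.
Velocity head = total − piezometric = 444.054 − 443.60 = 0.454 m.
v = √(2g·h_v) = √(2 × 9.81 × 0.454) = 2.98 m/s.

v ≈ 2.98 m/s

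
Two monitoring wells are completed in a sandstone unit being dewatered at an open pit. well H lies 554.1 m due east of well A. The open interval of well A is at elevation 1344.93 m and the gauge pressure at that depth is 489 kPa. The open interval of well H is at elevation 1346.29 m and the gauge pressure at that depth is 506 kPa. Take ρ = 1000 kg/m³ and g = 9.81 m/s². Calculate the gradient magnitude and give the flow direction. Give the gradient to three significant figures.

i ≈ 0.00558; groundwater flows toward the west

Pressure head at well A: ψ = P/(ρg) = 489×1000 / (1000 × 9.81) = 49.85 m.
Total head at well A: h = z + ψ = 1344.93 + 49.85 = 1394.78 m.
Pressure head at well H: ψ = P/(ρg) = 506×1000 / (1000 × 9.81) = 51.58 m.
Total head at well H: h = z + ψ = 1346.29 + 51.58 = 1397.87 m.
Head difference: h(well A) − h(well H) = 1394.78 − 1397.87 = -3.09 m.
Hydraulic gradient: i = |Δh| / L = 3.09 / 554.1 = 0.00558.
Flow is from higher to lower head: from well H toward well A, i.e. toward the west.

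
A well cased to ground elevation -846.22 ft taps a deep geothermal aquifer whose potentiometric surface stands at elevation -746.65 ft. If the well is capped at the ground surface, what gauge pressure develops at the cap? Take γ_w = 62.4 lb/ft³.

Head above the cap: Δh = -746.65 − (-846.22) = 99.57 ft.
P = γΔh/144 = 62.4 × 99.57 / 144 = 43.1 psi.

P ≈ 43.1 psi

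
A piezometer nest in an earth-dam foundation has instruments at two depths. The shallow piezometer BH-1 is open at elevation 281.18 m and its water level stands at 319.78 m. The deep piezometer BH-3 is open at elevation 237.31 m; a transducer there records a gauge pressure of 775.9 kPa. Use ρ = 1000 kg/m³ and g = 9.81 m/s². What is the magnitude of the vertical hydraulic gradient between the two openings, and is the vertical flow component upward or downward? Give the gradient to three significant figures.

Total head at BH-1: h = 319.78 m (water level in the standpipe).
Pressure head at BH-3: ψ = P/(ρg) = 775.9×1000 / (1000 × 9.81) = 79.09 m.
Total head at BH-3: h = z + ψ = 237.31 + 79.09 = 316.40 m.
Δh = h(BH-1) − h(BH-3) = 319.78 − 316.40 = 3.38 m.
Vertical separation Δz = 281.18 − 237.31 = 43.87 m.
|i_v| = |Δh| / Δz = 3.38 / 43.87 = 0.0770.
Head is higher in the shallow piezometer, so vertical flow is downward (recharge condition).

|i_v| ≈ 0.0770; vertical flow is downward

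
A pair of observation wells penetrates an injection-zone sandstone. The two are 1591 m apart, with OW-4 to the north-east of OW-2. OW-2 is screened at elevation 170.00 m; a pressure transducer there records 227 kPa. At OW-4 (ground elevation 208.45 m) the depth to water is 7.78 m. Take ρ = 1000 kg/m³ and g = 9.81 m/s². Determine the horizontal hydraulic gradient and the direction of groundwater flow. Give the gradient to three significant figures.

Pressure head at OW-2: ψ = P/(ρg) = 227×1000 / (1000 × 9.81) = 23.14 m.
Total head at OW-2: h = z + ψ = 170.00 + 23.14 = 193.14 m.
Total head at OW-4: h = 208.45 − 7.78 = 200.67 m.
Head difference: h(OW-2) − h(OW-4) = 193.14 − 200.67 = -7.53 m.
Hydraulic gradient: i = |Δh| / L = 7.53 / 1591 = 0.00473.
Flow is from higher to lower head: from OW-4 toward OW-2, i.e. toward the south-west.

i ≈ 0.00473; groundwater flows toward the south-west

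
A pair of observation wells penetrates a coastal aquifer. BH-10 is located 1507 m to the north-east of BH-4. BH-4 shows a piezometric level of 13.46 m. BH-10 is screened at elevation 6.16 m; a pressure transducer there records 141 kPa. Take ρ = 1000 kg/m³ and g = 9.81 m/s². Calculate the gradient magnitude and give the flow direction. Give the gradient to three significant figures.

i ≈ 0.00469; groundwater flows toward the south-west

Total head at BH-4: h = 13.46 m (water level in the piezometer is the total head).
Pressure head at BH-10: ψ = P/(ρg) = 141×1000 / (1000 × 9.81) = 14.37 m.
Total head at BH-10: h = z + ψ = 6.16 + 14.37 = 20.53 m.
Head difference: h(BH-4) − h(BH-10) = 13.46 − 20.53 = -7.07 m.
Hydraulic gradient: i = |Δh| / L = 7.07 / 1507 = 0.00469.
Flow is from higher to lower head: from BH-10 toward BH-4, i.e. toward the south-west.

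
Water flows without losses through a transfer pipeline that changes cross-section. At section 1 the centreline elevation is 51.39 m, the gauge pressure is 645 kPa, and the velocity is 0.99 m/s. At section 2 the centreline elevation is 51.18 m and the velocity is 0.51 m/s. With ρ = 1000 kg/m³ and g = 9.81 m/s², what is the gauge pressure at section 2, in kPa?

Pressure head at 1: ψ₁ = P₁/(ρg) = 645×1000 / (1000 × 9.81) = 65.75 m.
Velocity heads: v₁²/2g = 0.99²/19.62 = 0.050 m; v₂²/2g = 0.51²/19.62 = 0.013 m.
Total head H = z₁ + ψ₁ + v₁²/2g = 51.39 + 65.75 + 0.050 = 117.19 m.
ψ₂ = H − z₂ − v₂²/2g = 117.19 − 51.18 − 0.013 = 66.00 m.
P₂ = ρgψ₂ = 1000 × 9.81 × 66.00 ≈ 647 kPa.

P₂ ≈ 647 kPa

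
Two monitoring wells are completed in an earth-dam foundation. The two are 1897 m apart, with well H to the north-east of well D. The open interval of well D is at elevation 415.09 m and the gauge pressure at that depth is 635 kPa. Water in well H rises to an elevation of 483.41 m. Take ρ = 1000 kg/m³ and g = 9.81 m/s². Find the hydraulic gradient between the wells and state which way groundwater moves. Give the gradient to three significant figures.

Pressure head at well D: ψ = P/(ρg) = 635×1000 / (1000 × 9.81) = 64.73 m.
Total head at well D: h = z + ψ = 415.09 + 64.73 = 479.82 m.
Total head at well H: h = 483.41 m (water level in the piezometer is the total head).
Head difference: h(well D) − h(well H) = 479.82 − 483.41 = -3.59 m.
Hydraulic gradient: i = |Δh| / L = 3.59 / 1897 = 0.00189.
Flow is from higher to lower head: from well H toward well D, i.e. toward the south-west.

i ≈ 0.00189; groundwater flows toward the south-west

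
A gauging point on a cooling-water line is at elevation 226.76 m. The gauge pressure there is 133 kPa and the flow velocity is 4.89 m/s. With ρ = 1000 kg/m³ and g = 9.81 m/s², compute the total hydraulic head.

h ≈ 241.54 m

Pressure head ψ = P/(ρg) = 133×1000 / (1000 × 9.81) = 13.56 m.
Velocity head = v²/(2g) = 4.89² / (2 × 9.81) = 1.219 m.
h = z + ψ + v²/(2g) = 226.76 + 13.56 + 1.219 = 241.54 m.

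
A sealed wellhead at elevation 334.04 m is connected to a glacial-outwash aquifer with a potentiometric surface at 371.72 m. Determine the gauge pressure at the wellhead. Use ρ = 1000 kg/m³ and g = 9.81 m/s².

Head above the cap: Δh = 371.72 − 334.04 = 37.68 m.
P = ρgΔh = 1000 × 9.81 × 37.68 = 369641 Pa ≈ 370 kPa.

P ≈ 370 kPa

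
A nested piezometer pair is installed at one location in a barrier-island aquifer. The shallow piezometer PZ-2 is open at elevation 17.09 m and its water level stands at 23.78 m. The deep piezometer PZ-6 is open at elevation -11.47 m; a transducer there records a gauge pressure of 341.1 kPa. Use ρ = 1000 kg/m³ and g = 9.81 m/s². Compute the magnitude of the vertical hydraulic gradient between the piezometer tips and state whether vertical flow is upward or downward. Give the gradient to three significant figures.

Total head at PZ-2: h = 23.78 m (water level in the standpipe).
Pressure head at PZ-6: ψ = P/(ρg) = 341.1×1000 / (1000 × 9.81) = 34.77 m.
Total head at PZ-6: h = z + ψ = -11.47 + 34.77 = 23.30 m.
Δh = h(PZ-2) − h(PZ-6) = 23.78 − 23.30 = 0.48 m.
Vertical separation Δz = 17.09 − (-11.47) = 28.56 m.
|i_v| = |Δh| / Δz = 0.48 / 28.56 = 0.0168.
Head is higher in the shallow piezometer, so vertical flow is downward (recharge condition).

|i_v| ≈ 0.0168; vertical flow is downward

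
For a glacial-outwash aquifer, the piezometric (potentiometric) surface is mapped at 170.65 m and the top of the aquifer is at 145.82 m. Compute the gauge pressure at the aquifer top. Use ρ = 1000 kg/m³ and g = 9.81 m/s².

P ≈ 244 kPa

Pressure head at the aquifer top: ψ = h − z = 170.65 − 145.82 = 24.83 m.
P = ρgψ = 1000 × 9.81 × 24.83 = 243582 Pa ≈ 244 kPa.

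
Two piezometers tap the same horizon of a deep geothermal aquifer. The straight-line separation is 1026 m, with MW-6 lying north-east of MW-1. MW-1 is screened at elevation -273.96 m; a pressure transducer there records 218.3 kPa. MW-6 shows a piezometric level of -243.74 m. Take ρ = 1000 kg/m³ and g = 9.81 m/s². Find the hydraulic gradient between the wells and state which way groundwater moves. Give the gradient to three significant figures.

Pressure head at MW-1: ψ = P/(ρg) = 218.3×1000 / (1000 × 9.81) = 22.25 m.
Total head at MW-1: h = z + ψ = -273.96 + 22.25 = -251.71 m.
Total head at MW-6: h = -243.74 m (water level in the piezometer is the total head).
Head difference: h(MW-1) − h(MW-6) = -251.71 − (-243.74) = -7.97 m.
Hydraulic gradient: i = |Δh| / L = 7.97 / 1026 = 0.00777.
Flow is from higher to lower head: from MW-6 toward MW-1, i.e. toward the south-west.

i ≈ 0.00777; groundwater flows toward the south-west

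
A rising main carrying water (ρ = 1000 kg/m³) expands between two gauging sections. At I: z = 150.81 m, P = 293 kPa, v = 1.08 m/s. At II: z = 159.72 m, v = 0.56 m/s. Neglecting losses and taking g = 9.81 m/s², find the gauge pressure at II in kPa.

Pressure head at I: ψ₁ = P₁/(ρg) = 293×1000 / (1000 × 9.81) = 29.87 m.
Velocity heads: v₁²/2g = 1.08²/19.62 = 0.059 m; v₂²/2g = 0.56²/19.62 = 0.016 m.
Total head H = z₁ + ψ₁ + v₁²/2g = 150.81 + 29.87 + 0.059 = 180.74 m.
ψ₂ = H − z₂ − v₂²/2g = 180.74 − 159.72 − 0.016 = 21.00 m.
P₂ = ρgψ₂ = 1000 × 9.81 × 21.00 ≈ 206 kPa.

P₂ ≈ 206 kPa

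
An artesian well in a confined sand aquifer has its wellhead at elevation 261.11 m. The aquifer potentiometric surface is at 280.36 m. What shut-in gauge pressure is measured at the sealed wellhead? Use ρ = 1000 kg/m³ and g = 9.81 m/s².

Head above the cap: Δh = 280.36 − 261.11 = 19.25 m.
P = ρgΔh = 1000 × 9.81 × 19.25 = 188842 Pa ≈ 189 kPa.

P ≈ 189 kPa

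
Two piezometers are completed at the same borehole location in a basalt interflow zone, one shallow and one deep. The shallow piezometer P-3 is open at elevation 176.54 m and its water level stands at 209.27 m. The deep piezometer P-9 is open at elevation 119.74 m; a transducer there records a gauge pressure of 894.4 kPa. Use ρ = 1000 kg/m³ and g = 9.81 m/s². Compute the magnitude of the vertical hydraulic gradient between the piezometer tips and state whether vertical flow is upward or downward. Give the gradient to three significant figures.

|i_v| ≈ 0.0289; vertical flow is upward

Total head at P-3: h = 209.27 m (water level in the standpipe).
Pressure head at P-9: ψ = P/(ρg) = 894.4×1000 / (1000 × 9.81) = 91.17 m.
Total head at P-9: h = z + ψ = 119.74 + 91.17 = 210.91 m.
Δh = h(P-3) − h(P-9) = 209.27 − 210.91 = -1.64 m.
Vertical separation Δz = 176.54 − 119.74 = 56.80 m.
|i_v| = |Δh| / Δz = 1.64 / 56.80 = 0.0289.
Head is higher in the deep piezometer, so vertical flow is upward (discharge condition).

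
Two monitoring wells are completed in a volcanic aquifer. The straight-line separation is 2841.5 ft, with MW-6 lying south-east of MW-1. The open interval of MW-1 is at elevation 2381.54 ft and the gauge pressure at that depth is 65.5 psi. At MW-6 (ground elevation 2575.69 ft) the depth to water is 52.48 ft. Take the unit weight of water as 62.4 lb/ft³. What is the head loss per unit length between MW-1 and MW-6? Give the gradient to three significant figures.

i ≈ 0.00334 ft/ft

Pressure head at MW-1: ψ = 144·P/γ = 144 × 65.5 / 62.4 = 151.15 ft.
Total head at MW-1: h = z + ψ = 2381.54 + 151.15 = 2532.69 ft.
Total head at MW-6: h = 2575.69 − 52.48 = 2523.21 ft.
Head difference: h(MW-1) − h(MW-6) = 2532.69 − 2523.21 = 9.48 ft.
Hydraulic gradient: i = |Δh| / L = 9.48 / 2841.5 = 0.00334.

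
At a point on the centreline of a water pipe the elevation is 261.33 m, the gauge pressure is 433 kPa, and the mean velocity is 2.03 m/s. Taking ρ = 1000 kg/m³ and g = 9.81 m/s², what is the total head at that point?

h ≈ 305.68 m

Pressure head ψ = P/(ρg) = 433×1000 / (1000 × 9.81) = 44.14 m.
Velocity head = v²/(2g) = 2.03² / (2 × 9.81) = 0.210 m.
h = z + ψ + v²/(2g) = 261.33 + 44.14 + 0.210 = 305.68 m.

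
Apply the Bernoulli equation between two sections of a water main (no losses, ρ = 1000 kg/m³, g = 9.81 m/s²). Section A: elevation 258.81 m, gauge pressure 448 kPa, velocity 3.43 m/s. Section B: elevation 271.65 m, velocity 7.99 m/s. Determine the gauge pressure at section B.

P₂ ≈ 296 kPa

Pressure head at A: ψ₁ = P₁/(ρg) = 448×1000 / (1000 × 9.81) = 45.67 m.
Velocity heads: v₁²/2g = 3.43²/19.62 = 0.600 m; v₂²/2g = 7.99²/19.62 = 3.254 m.
Total head H = z₁ + ψ₁ + v₁²/2g = 258.81 + 45.67 + 0.600 = 305.08 m.
ψ₂ = H − z₂ − v₂²/2g = 305.08 − 271.65 − 3.254 = 30.18 m.
P₂ = ρgψ₂ = 1000 × 9.81 × 30.18 ≈ 296 kPa.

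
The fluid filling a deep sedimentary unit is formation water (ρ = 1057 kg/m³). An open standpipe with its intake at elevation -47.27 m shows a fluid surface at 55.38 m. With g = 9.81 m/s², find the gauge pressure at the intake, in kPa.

Pressure head ψ = h − z = 55.38 − (-47.27) = 102.65 m.
P = ρgψ = 1057 × 9.81 × 102.65 = 1064395 Pa ≈ 1060 kPa.

P ≈ 1060 kPa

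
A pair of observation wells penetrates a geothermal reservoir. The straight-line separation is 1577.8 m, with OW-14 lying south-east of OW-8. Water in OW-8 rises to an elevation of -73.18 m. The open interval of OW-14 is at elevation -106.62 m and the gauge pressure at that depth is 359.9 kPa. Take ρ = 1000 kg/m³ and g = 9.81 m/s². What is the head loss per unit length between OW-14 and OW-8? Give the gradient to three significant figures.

Total head at OW-8: h = -73.18 m (water level in the piezometer is the total head).
Pressure head at OW-14: ψ = P/(ρg) = 359.9×1000 / (1000 × 9.81) = 36.69 m.
Total head at OW-14: h = z + ψ = -106.62 + 36.69 = -69.93 m.
Head difference: h(OW-8) − h(OW-14) = -73.18 − (-69.93) = -3.25 m.
Hydraulic gradient: i = |Δh| / L = 3.25 / 1577.8 = 0.00206.

i ≈ 0.00206 m/m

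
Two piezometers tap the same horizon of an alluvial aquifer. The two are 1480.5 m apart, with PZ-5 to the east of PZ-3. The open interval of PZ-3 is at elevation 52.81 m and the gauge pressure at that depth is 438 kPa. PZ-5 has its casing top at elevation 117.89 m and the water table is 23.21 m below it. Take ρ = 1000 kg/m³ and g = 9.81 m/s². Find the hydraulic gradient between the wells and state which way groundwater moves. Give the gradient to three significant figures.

Pressure head at PZ-3: ψ = P/(ρg) = 438×1000 / (1000 × 9.81) = 44.65 m.
Total head at PZ-3: h = z + ψ = 52.81 + 44.65 = 97.46 m.
Total head at PZ-5: h = 117.89 − 23.21 = 94.68 m.
Head difference: h(PZ-3) − h(PZ-5) = 97.46 − 94.68 = 2.78 m.
Hydraulic gradient: i = |Δh| / L = 2.78 / 1480.5 = 0.00188.
Flow is from higher to lower head: from PZ-3 toward PZ-5, i.e. toward the east.

i ≈ 0.00188; groundwater flows toward the east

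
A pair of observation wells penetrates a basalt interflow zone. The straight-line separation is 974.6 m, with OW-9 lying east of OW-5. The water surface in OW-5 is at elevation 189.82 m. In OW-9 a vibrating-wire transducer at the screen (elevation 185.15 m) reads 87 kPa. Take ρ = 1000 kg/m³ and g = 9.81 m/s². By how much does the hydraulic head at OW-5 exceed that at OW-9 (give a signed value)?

Δh ≈ -4.20 m

Total head at OW-5: h = 189.82 m (water level in the piezometer is the total head).
Pressure head at OW-9: ψ = P/(ρg) = 87×1000 / (1000 × 9.81) = 8.87 m.
Total head at OW-9: h = z + ψ = 185.15 + 8.87 = 194.02 m.
Head difference: h(OW-5) − h(OW-9) = 189.82 − 194.02 = -4.20 m.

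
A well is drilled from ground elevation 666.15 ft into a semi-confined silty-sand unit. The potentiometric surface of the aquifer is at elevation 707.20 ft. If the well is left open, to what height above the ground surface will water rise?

≈ 41.05 ft above ground

Water rises to the potentiometric surface, so the rise above ground = 707.20 − 666.15 = 41.05 ft.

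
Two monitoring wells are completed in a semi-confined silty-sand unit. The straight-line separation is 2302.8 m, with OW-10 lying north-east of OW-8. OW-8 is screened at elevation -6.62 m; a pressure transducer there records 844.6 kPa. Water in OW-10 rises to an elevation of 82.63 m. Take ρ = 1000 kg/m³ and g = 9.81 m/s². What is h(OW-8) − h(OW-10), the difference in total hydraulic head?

Δh ≈ -3.15 m

Pressure head at OW-8: ψ = P/(ρg) = 844.6×1000 / (1000 × 9.81) = 86.10 m.
Total head at OW-8: h = z + ψ = -6.62 + 86.10 = 79.48 m.
Total head at OW-10: h = 82.63 m (water level in the piezometer is the total head).
Head difference: h(OW-8) − h(OW-10) = 79.48 − 82.63 = -3.15 m.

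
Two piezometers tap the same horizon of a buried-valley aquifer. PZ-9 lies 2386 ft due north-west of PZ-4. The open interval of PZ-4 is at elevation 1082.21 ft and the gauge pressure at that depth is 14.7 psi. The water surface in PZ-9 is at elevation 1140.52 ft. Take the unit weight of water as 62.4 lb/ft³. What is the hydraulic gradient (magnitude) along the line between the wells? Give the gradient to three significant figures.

i ≈ 0.0102

Pressure head at PZ-4: ψ = 144·P/γ = 144 × 14.7 / 62.4 = 33.92 ft.
Total head at PZ-4: h = z + ψ = 1082.21 + 33.92 = 1116.13 ft.
Total head at PZ-9: h = 1140.52 ft (water level in the piezometer is the total head).
Head difference: h(PZ-4) − h(PZ-9) = 1116.13 − 1140.52 = -24.39 ft.
Hydraulic gradient: i = |Δh| / L = 24.39 / 2386 = 0.0102.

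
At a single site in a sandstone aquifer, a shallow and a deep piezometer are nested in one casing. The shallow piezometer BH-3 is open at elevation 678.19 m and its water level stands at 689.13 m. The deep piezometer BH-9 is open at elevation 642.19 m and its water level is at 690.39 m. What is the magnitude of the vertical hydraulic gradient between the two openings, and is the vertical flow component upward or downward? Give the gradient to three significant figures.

Total head at BH-3: h = 689.13 m (water level in the standpipe).
Total head at BH-9: h = 690.39 m.
Δh = h(BH-3) − h(BH-9) = 689.13 − 690.39 = -1.26 m.
Vertical separation Δz = 678.19 − 642.19 = 36.00 m.
|i_v| = |Δh| / Δz = 1.26 / 36.00 = 0.0350.
Head is higher in the deep piezometer, so vertical flow is upward (discharge condition).

|i_v| ≈ 0.0350; vertical flow is upward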